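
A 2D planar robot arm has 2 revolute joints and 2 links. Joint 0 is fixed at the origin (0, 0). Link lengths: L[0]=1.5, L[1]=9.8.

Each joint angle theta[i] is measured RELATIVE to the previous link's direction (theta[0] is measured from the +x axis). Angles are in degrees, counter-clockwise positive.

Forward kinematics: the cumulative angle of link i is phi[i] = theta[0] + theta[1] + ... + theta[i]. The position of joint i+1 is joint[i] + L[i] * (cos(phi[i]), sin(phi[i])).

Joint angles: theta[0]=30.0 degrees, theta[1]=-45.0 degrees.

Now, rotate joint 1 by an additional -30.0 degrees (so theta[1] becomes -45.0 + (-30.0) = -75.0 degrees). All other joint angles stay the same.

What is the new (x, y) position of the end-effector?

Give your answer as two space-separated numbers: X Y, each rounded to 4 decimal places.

joint[0] = (0.0000, 0.0000)  (base)
link 0: phi[0] = 30 = 30 deg
  cos(30 deg) = 0.8660, sin(30 deg) = 0.5000
  joint[1] = (0.0000, 0.0000) + 1.5 * (0.8660, 0.5000) = (0.0000 + 1.2990, 0.0000 + 0.7500) = (1.2990, 0.7500)
link 1: phi[1] = 30 + -75 = -45 deg
  cos(-45 deg) = 0.7071, sin(-45 deg) = -0.7071
  joint[2] = (1.2990, 0.7500) + 9.8 * (0.7071, -0.7071) = (1.2990 + 6.9296, 0.7500 + -6.9296) = (8.2287, -6.1796)
End effector: (8.2287, -6.1796)

Answer: 8.2287 -6.1796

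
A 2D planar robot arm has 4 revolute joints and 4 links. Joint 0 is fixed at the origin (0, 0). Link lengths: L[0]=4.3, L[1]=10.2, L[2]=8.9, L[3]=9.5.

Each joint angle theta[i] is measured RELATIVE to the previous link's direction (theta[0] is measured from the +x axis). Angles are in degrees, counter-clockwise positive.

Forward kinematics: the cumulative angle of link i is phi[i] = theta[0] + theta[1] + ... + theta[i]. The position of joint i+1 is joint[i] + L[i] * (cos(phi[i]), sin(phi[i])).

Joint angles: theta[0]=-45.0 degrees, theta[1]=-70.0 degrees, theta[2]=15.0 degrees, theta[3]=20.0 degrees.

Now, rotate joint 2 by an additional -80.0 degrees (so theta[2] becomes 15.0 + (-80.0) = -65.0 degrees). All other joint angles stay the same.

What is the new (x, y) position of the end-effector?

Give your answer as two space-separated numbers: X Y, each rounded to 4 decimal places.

Answer: -19.0972 -15.5341

Derivation:
joint[0] = (0.0000, 0.0000)  (base)
link 0: phi[0] = -45 = -45 deg
  cos(-45 deg) = 0.7071, sin(-45 deg) = -0.7071
  joint[1] = (0.0000, 0.0000) + 4.3 * (0.7071, -0.7071) = (0.0000 + 3.0406, 0.0000 + -3.0406) = (3.0406, -3.0406)
link 1: phi[1] = -45 + -70 = -115 deg
  cos(-115 deg) = -0.4226, sin(-115 deg) = -0.9063
  joint[2] = (3.0406, -3.0406) + 10.2 * (-0.4226, -0.9063) = (3.0406 + -4.3107, -3.0406 + -9.2443) = (-1.2701, -12.2849)
link 2: phi[2] = -45 + -70 + -65 = -180 deg
  cos(-180 deg) = -1.0000, sin(-180 deg) = -0.0000
  joint[3] = (-1.2701, -12.2849) + 8.9 * (-1.0000, -0.0000) = (-1.2701 + -8.9000, -12.2849 + -0.0000) = (-10.1701, -12.2849)
link 3: phi[3] = -45 + -70 + -65 + 20 = -160 deg
  cos(-160 deg) = -0.9397, sin(-160 deg) = -0.3420
  joint[4] = (-10.1701, -12.2849) + 9.5 * (-0.9397, -0.3420) = (-10.1701 + -8.9271, -12.2849 + -3.2492) = (-19.0972, -15.5341)
End effector: (-19.0972, -15.5341)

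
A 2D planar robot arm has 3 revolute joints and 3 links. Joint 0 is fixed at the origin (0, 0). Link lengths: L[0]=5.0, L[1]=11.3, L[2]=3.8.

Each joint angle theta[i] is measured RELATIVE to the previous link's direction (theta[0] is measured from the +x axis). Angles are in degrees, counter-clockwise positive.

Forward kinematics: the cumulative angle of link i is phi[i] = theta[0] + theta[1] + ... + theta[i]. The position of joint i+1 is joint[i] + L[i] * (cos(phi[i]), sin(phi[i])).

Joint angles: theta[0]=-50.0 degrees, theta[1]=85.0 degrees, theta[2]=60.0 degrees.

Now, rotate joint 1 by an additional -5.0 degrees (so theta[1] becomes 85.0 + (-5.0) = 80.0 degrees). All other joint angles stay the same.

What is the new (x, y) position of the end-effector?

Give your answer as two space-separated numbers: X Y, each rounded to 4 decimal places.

Answer: 13.0000 5.6198

Derivation:
joint[0] = (0.0000, 0.0000)  (base)
link 0: phi[0] = -50 = -50 deg
  cos(-50 deg) = 0.6428, sin(-50 deg) = -0.7660
  joint[1] = (0.0000, 0.0000) + 5 * (0.6428, -0.7660) = (0.0000 + 3.2139, 0.0000 + -3.8302) = (3.2139, -3.8302)
link 1: phi[1] = -50 + 80 = 30 deg
  cos(30 deg) = 0.8660, sin(30 deg) = 0.5000
  joint[2] = (3.2139, -3.8302) + 11.3 * (0.8660, 0.5000) = (3.2139 + 9.7861, -3.8302 + 5.6500) = (13.0000, 1.8198)
link 2: phi[2] = -50 + 80 + 60 = 90 deg
  cos(90 deg) = 0.0000, sin(90 deg) = 1.0000
  joint[3] = (13.0000, 1.8198) + 3.8 * (0.0000, 1.0000) = (13.0000 + 0.0000, 1.8198 + 3.8000) = (13.0000, 5.6198)
End effector: (13.0000, 5.6198)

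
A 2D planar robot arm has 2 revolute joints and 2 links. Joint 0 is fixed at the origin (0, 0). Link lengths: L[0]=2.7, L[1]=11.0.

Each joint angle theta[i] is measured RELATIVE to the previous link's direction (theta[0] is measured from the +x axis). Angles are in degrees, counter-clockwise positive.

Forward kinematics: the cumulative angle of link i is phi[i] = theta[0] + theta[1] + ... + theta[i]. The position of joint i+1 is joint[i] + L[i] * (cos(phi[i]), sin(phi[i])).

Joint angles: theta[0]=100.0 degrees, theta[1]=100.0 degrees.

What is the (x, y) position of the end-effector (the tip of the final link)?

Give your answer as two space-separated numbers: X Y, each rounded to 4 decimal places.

joint[0] = (0.0000, 0.0000)  (base)
link 0: phi[0] = 100 = 100 deg
  cos(100 deg) = -0.1736, sin(100 deg) = 0.9848
  joint[1] = (0.0000, 0.0000) + 2.7 * (-0.1736, 0.9848) = (0.0000 + -0.4689, 0.0000 + 2.6590) = (-0.4689, 2.6590)
link 1: phi[1] = 100 + 100 = 200 deg
  cos(200 deg) = -0.9397, sin(200 deg) = -0.3420
  joint[2] = (-0.4689, 2.6590) + 11 * (-0.9397, -0.3420) = (-0.4689 + -10.3366, 2.6590 + -3.7622) = (-10.8055, -1.1032)
End effector: (-10.8055, -1.1032)

Answer: -10.8055 -1.1032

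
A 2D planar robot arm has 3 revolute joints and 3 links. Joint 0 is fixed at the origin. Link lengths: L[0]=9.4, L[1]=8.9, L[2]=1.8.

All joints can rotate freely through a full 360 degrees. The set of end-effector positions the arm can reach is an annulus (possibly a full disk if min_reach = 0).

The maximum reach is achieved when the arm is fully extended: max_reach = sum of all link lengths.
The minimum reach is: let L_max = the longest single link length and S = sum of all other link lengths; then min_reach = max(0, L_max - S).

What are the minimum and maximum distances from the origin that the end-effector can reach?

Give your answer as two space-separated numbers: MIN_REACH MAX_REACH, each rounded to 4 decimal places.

Link lengths: [9.4, 8.9, 1.8]
max_reach = 9.4 + 8.9 + 1.8 = 20.1
L_max = max([9.4, 8.9, 1.8]) = 9.4
S (sum of others) = 20.1 - 9.4 = 10.7
min_reach = max(0, 9.4 - 10.7) = max(0, -1.3) = 0

Answer: 0.0000 20.1000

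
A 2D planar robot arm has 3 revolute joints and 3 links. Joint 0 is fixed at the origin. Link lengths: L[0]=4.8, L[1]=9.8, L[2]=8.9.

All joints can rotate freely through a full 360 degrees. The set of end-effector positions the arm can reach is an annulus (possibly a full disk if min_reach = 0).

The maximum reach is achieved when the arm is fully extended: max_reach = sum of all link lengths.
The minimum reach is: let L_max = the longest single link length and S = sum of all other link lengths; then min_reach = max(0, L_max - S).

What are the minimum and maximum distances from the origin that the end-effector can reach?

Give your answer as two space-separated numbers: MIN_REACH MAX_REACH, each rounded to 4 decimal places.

Link lengths: [4.8, 9.8, 8.9]
max_reach = 4.8 + 9.8 + 8.9 = 23.5
L_max = max([4.8, 9.8, 8.9]) = 9.8
S (sum of others) = 23.5 - 9.8 = 13.7
min_reach = max(0, 9.8 - 13.7) = max(0, -3.9) = 0

Answer: 0.0000 23.5000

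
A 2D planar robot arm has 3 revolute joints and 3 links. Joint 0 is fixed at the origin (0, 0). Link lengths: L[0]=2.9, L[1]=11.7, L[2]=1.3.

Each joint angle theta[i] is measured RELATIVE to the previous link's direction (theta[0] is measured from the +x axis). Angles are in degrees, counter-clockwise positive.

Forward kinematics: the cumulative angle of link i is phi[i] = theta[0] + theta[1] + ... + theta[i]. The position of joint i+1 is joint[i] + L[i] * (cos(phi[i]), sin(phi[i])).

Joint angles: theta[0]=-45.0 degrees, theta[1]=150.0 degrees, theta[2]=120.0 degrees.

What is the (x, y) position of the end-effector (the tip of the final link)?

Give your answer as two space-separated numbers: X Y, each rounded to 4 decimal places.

Answer: -1.8968 8.3315

Derivation:
joint[0] = (0.0000, 0.0000)  (base)
link 0: phi[0] = -45 = -45 deg
  cos(-45 deg) = 0.7071, sin(-45 deg) = -0.7071
  joint[1] = (0.0000, 0.0000) + 2.9 * (0.7071, -0.7071) = (0.0000 + 2.0506, 0.0000 + -2.0506) = (2.0506, -2.0506)
link 1: phi[1] = -45 + 150 = 105 deg
  cos(105 deg) = -0.2588, sin(105 deg) = 0.9659
  joint[2] = (2.0506, -2.0506) + 11.7 * (-0.2588, 0.9659) = (2.0506 + -3.0282, -2.0506 + 11.3013) = (-0.9776, 9.2507)
link 2: phi[2] = -45 + 150 + 120 = 225 deg
  cos(225 deg) = -0.7071, sin(225 deg) = -0.7071
  joint[3] = (-0.9776, 9.2507) + 1.3 * (-0.7071, -0.7071) = (-0.9776 + -0.9192, 9.2507 + -0.9192) = (-1.8968, 8.3315)
End effector: (-1.8968, 8.3315)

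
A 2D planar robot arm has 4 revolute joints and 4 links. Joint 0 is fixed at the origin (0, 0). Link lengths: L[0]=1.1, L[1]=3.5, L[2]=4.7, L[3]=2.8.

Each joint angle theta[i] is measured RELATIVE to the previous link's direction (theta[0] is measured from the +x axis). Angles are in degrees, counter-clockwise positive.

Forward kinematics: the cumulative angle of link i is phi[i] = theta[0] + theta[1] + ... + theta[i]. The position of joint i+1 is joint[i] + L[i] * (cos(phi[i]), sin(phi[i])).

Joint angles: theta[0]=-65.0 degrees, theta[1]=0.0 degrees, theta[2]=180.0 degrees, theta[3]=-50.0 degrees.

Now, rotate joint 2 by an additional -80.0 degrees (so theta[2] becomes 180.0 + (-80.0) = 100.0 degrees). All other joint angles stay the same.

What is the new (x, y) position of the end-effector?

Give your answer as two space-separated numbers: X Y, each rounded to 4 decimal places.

joint[0] = (0.0000, 0.0000)  (base)
link 0: phi[0] = -65 = -65 deg
  cos(-65 deg) = 0.4226, sin(-65 deg) = -0.9063
  joint[1] = (0.0000, 0.0000) + 1.1 * (0.4226, -0.9063) = (0.0000 + 0.4649, 0.0000 + -0.9969) = (0.4649, -0.9969)
link 1: phi[1] = -65 + 0 = -65 deg
  cos(-65 deg) = 0.4226, sin(-65 deg) = -0.9063
  joint[2] = (0.4649, -0.9969) + 3.5 * (0.4226, -0.9063) = (0.4649 + 1.4792, -0.9969 + -3.1721) = (1.9440, -4.1690)
link 2: phi[2] = -65 + 0 + 100 = 35 deg
  cos(35 deg) = 0.8192, sin(35 deg) = 0.5736
  joint[3] = (1.9440, -4.1690) + 4.7 * (0.8192, 0.5736) = (1.9440 + 3.8500, -4.1690 + 2.6958) = (5.7941, -1.4732)
link 3: phi[3] = -65 + 0 + 100 + -50 = -15 deg
  cos(-15 deg) = 0.9659, sin(-15 deg) = -0.2588
  joint[4] = (5.7941, -1.4732) + 2.8 * (0.9659, -0.2588) = (5.7941 + 2.7046, -1.4732 + -0.7247) = (8.4987, -2.1979)
End effector: (8.4987, -2.1979)

Answer: 8.4987 -2.1979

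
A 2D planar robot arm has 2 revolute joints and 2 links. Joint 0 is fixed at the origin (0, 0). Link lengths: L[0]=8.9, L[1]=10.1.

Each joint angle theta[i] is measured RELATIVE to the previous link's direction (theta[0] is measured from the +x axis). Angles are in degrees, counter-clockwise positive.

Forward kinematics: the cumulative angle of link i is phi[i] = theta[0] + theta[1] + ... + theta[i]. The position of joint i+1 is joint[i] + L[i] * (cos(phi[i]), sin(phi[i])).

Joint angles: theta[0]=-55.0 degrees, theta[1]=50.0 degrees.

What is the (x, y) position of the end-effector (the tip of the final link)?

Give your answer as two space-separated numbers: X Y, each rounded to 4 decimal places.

Answer: 15.1664 -8.1707

Derivation:
joint[0] = (0.0000, 0.0000)  (base)
link 0: phi[0] = -55 = -55 deg
  cos(-55 deg) = 0.5736, sin(-55 deg) = -0.8192
  joint[1] = (0.0000, 0.0000) + 8.9 * (0.5736, -0.8192) = (0.0000 + 5.1048, 0.0000 + -7.2905) = (5.1048, -7.2905)
link 1: phi[1] = -55 + 50 = -5 deg
  cos(-5 deg) = 0.9962, sin(-5 deg) = -0.0872
  joint[2] = (5.1048, -7.2905) + 10.1 * (0.9962, -0.0872) = (5.1048 + 10.0616, -7.2905 + -0.8803) = (15.1664, -8.1707)
End effector: (15.1664, -8.1707)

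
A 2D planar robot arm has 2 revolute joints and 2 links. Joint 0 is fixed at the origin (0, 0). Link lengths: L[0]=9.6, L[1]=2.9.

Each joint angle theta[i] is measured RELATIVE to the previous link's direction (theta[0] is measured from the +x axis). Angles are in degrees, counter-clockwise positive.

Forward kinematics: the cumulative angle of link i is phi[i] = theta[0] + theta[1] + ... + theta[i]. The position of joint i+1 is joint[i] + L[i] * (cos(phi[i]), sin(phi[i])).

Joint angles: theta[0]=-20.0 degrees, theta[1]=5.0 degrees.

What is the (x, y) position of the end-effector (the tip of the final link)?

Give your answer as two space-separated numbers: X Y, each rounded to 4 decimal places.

joint[0] = (0.0000, 0.0000)  (base)
link 0: phi[0] = -20 = -20 deg
  cos(-20 deg) = 0.9397, sin(-20 deg) = -0.3420
  joint[1] = (0.0000, 0.0000) + 9.6 * (0.9397, -0.3420) = (0.0000 + 9.0210, 0.0000 + -3.2834) = (9.0210, -3.2834)
link 1: phi[1] = -20 + 5 = -15 deg
  cos(-15 deg) = 0.9659, sin(-15 deg) = -0.2588
  joint[2] = (9.0210, -3.2834) + 2.9 * (0.9659, -0.2588) = (9.0210 + 2.8012, -3.2834 + -0.7506) = (11.8222, -4.0340)
End effector: (11.8222, -4.0340)

Answer: 11.8222 -4.0340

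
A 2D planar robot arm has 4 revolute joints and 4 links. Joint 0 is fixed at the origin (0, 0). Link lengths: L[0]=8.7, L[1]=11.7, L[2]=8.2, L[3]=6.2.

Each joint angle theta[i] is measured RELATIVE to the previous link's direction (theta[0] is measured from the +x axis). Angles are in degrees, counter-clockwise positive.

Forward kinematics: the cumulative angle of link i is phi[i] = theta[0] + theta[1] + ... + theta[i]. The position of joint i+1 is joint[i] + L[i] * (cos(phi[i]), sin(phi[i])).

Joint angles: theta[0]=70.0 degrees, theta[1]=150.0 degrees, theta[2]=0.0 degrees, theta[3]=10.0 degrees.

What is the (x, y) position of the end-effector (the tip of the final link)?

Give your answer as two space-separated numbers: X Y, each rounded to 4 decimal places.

joint[0] = (0.0000, 0.0000)  (base)
link 0: phi[0] = 70 = 70 deg
  cos(70 deg) = 0.3420, sin(70 deg) = 0.9397
  joint[1] = (0.0000, 0.0000) + 8.7 * (0.3420, 0.9397) = (0.0000 + 2.9756, 0.0000 + 8.1753) = (2.9756, 8.1753)
link 1: phi[1] = 70 + 150 = 220 deg
  cos(220 deg) = -0.7660, sin(220 deg) = -0.6428
  joint[2] = (2.9756, 8.1753) + 11.7 * (-0.7660, -0.6428) = (2.9756 + -8.9627, 8.1753 + -7.5206) = (-5.9871, 0.6547)
link 2: phi[2] = 70 + 150 + 0 = 220 deg
  cos(220 deg) = -0.7660, sin(220 deg) = -0.6428
  joint[3] = (-5.9871, 0.6547) + 8.2 * (-0.7660, -0.6428) = (-5.9871 + -6.2816, 0.6547 + -5.2709) = (-12.2687, -4.6161)
link 3: phi[3] = 70 + 150 + 0 + 10 = 230 deg
  cos(230 deg) = -0.6428, sin(230 deg) = -0.7660
  joint[4] = (-12.2687, -4.6161) + 6.2 * (-0.6428, -0.7660) = (-12.2687 + -3.9853, -4.6161 + -4.7495) = (-16.2540, -9.3656)
End effector: (-16.2540, -9.3656)

Answer: -16.2540 -9.3656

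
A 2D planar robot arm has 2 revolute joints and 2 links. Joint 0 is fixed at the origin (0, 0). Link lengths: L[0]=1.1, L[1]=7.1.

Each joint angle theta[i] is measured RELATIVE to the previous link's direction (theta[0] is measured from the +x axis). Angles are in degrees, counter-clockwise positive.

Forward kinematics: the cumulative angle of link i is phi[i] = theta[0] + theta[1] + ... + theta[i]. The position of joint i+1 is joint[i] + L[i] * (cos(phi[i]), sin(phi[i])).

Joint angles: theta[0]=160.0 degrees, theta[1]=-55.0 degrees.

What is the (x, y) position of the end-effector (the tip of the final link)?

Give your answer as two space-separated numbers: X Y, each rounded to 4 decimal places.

Answer: -2.8713 7.2343

Derivation:
joint[0] = (0.0000, 0.0000)  (base)
link 0: phi[0] = 160 = 160 deg
  cos(160 deg) = -0.9397, sin(160 deg) = 0.3420
  joint[1] = (0.0000, 0.0000) + 1.1 * (-0.9397, 0.3420) = (0.0000 + -1.0337, 0.0000 + 0.3762) = (-1.0337, 0.3762)
link 1: phi[1] = 160 + -55 = 105 deg
  cos(105 deg) = -0.2588, sin(105 deg) = 0.9659
  joint[2] = (-1.0337, 0.3762) + 7.1 * (-0.2588, 0.9659) = (-1.0337 + -1.8376, 0.3762 + 6.8581) = (-2.8713, 7.2343)
End effector: (-2.8713, 7.2343)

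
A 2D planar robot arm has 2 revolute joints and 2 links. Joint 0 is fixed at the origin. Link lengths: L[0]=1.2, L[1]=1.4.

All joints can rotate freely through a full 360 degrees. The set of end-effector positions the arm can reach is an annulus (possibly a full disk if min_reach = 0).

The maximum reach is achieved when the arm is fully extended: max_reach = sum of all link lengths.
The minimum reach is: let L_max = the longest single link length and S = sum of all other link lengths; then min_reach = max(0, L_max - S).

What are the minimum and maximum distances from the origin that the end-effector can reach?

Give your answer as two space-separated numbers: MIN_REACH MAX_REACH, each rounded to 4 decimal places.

Answer: 0.2000 2.6000

Derivation:
Link lengths: [1.2, 1.4]
max_reach = 1.2 + 1.4 = 2.6
L_max = max([1.2, 1.4]) = 1.4
S (sum of others) = 2.6 - 1.4 = 1.2
min_reach = max(0, 1.4 - 1.2) = max(0, 0.2) = 0.2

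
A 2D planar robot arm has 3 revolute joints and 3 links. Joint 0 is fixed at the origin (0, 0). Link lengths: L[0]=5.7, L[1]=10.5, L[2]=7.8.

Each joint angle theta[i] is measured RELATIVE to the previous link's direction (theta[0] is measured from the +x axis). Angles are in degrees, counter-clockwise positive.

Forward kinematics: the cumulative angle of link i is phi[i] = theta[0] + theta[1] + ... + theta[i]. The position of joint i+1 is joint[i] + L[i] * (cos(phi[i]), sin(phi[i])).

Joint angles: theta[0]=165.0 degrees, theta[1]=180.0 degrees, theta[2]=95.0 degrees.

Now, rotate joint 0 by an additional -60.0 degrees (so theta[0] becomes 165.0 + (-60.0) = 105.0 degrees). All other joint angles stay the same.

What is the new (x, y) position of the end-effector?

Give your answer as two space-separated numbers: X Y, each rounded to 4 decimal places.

Answer: 8.5719 -1.9687

Derivation:
joint[0] = (0.0000, 0.0000)  (base)
link 0: phi[0] = 105 = 105 deg
  cos(105 deg) = -0.2588, sin(105 deg) = 0.9659
  joint[1] = (0.0000, 0.0000) + 5.7 * (-0.2588, 0.9659) = (0.0000 + -1.4753, 0.0000 + 5.5058) = (-1.4753, 5.5058)
link 1: phi[1] = 105 + 180 = 285 deg
  cos(285 deg) = 0.2588, sin(285 deg) = -0.9659
  joint[2] = (-1.4753, 5.5058) + 10.5 * (0.2588, -0.9659) = (-1.4753 + 2.7176, 5.5058 + -10.1422) = (1.2423, -4.6364)
link 2: phi[2] = 105 + 180 + 95 = 380 deg
  cos(380 deg) = 0.9397, sin(380 deg) = 0.3420
  joint[3] = (1.2423, -4.6364) + 7.8 * (0.9397, 0.3420) = (1.2423 + 7.3296, -4.6364 + 2.6678) = (8.5719, -1.9687)
End effector: (8.5719, -1.9687)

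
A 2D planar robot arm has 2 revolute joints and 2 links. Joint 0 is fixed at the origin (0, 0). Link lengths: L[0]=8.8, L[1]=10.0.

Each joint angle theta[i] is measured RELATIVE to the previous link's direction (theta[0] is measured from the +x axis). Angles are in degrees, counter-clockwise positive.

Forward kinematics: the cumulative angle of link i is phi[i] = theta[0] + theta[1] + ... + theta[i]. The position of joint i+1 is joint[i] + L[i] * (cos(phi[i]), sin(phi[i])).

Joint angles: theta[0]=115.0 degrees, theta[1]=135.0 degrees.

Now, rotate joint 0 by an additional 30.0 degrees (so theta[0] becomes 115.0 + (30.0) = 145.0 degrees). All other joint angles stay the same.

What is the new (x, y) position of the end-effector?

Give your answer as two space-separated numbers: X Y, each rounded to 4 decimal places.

Answer: -5.4721 -4.8006

Derivation:
joint[0] = (0.0000, 0.0000)  (base)
link 0: phi[0] = 145 = 145 deg
  cos(145 deg) = -0.8192, sin(145 deg) = 0.5736
  joint[1] = (0.0000, 0.0000) + 8.8 * (-0.8192, 0.5736) = (0.0000 + -7.2085, 0.0000 + 5.0475) = (-7.2085, 5.0475)
link 1: phi[1] = 145 + 135 = 280 deg
  cos(280 deg) = 0.1736, sin(280 deg) = -0.9848
  joint[2] = (-7.2085, 5.0475) + 10 * (0.1736, -0.9848) = (-7.2085 + 1.7365, 5.0475 + -9.8481) = (-5.4721, -4.8006)
End effector: (-5.4721, -4.8006)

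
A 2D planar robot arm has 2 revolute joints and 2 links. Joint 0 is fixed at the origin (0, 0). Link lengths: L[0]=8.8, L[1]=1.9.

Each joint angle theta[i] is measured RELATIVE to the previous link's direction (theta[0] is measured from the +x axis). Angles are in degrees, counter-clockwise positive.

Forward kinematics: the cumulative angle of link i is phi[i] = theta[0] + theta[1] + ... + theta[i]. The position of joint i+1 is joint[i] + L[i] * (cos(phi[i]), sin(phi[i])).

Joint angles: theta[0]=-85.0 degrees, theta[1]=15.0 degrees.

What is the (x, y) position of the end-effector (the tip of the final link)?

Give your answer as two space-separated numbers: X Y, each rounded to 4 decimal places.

Answer: 1.4168 -10.5519

Derivation:
joint[0] = (0.0000, 0.0000)  (base)
link 0: phi[0] = -85 = -85 deg
  cos(-85 deg) = 0.0872, sin(-85 deg) = -0.9962
  joint[1] = (0.0000, 0.0000) + 8.8 * (0.0872, -0.9962) = (0.0000 + 0.7670, 0.0000 + -8.7665) = (0.7670, -8.7665)
link 1: phi[1] = -85 + 15 = -70 deg
  cos(-70 deg) = 0.3420, sin(-70 deg) = -0.9397
  joint[2] = (0.7670, -8.7665) + 1.9 * (0.3420, -0.9397) = (0.7670 + 0.6498, -8.7665 + -1.7854) = (1.4168, -10.5519)
End effector: (1.4168, -10.5519)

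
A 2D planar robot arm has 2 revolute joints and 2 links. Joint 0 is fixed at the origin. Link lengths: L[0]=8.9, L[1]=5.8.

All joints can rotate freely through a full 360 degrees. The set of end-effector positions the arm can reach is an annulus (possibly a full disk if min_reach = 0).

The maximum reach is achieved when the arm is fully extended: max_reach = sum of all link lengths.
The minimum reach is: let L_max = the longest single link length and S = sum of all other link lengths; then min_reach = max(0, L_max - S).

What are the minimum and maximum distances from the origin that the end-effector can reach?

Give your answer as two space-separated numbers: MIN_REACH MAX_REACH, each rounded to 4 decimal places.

Link lengths: [8.9, 5.8]
max_reach = 8.9 + 5.8 = 14.7
L_max = max([8.9, 5.8]) = 8.9
S (sum of others) = 14.7 - 8.9 = 5.8
min_reach = max(0, 8.9 - 5.8) = max(0, 3.1) = 3.1

Answer: 3.1000 14.7000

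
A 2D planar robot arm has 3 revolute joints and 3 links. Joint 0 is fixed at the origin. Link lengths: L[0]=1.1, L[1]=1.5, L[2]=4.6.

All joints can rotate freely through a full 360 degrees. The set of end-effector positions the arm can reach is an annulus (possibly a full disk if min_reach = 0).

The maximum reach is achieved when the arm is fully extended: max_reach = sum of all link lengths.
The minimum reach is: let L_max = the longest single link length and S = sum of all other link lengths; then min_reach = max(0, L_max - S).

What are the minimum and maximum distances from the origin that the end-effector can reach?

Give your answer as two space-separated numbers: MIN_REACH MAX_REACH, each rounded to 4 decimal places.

Link lengths: [1.1, 1.5, 4.6]
max_reach = 1.1 + 1.5 + 4.6 = 7.2
L_max = max([1.1, 1.5, 4.6]) = 4.6
S (sum of others) = 7.2 - 4.6 = 2.6
min_reach = max(0, 4.6 - 2.6) = max(0, 2) = 2

Answer: 2.0000 7.2000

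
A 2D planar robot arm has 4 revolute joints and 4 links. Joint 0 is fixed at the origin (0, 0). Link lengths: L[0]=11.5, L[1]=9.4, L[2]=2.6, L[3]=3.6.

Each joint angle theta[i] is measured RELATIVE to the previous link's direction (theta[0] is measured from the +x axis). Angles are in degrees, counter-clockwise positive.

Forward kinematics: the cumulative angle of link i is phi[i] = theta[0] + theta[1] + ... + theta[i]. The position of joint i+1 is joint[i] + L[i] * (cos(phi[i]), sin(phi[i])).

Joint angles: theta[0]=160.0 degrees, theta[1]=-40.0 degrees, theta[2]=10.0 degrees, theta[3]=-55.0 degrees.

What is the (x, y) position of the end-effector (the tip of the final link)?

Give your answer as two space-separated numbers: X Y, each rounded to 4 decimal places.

Answer: -16.2460 17.5429

Derivation:
joint[0] = (0.0000, 0.0000)  (base)
link 0: phi[0] = 160 = 160 deg
  cos(160 deg) = -0.9397, sin(160 deg) = 0.3420
  joint[1] = (0.0000, 0.0000) + 11.5 * (-0.9397, 0.3420) = (0.0000 + -10.8065, 0.0000 + 3.9332) = (-10.8065, 3.9332)
link 1: phi[1] = 160 + -40 = 120 deg
  cos(120 deg) = -0.5000, sin(120 deg) = 0.8660
  joint[2] = (-10.8065, 3.9332) + 9.4 * (-0.5000, 0.8660) = (-10.8065 + -4.7000, 3.9332 + 8.1406) = (-15.5065, 12.0739)
link 2: phi[2] = 160 + -40 + 10 = 130 deg
  cos(130 deg) = -0.6428, sin(130 deg) = 0.7660
  joint[3] = (-15.5065, 12.0739) + 2.6 * (-0.6428, 0.7660) = (-15.5065 + -1.6712, 12.0739 + 1.9917) = (-17.1777, 14.0656)
link 3: phi[3] = 160 + -40 + 10 + -55 = 75 deg
  cos(75 deg) = 0.2588, sin(75 deg) = 0.9659
  joint[4] = (-17.1777, 14.0656) + 3.6 * (0.2588, 0.9659) = (-17.1777 + 0.9317, 14.0656 + 3.4773) = (-16.2460, 17.5429)
End effector: (-16.2460, 17.5429)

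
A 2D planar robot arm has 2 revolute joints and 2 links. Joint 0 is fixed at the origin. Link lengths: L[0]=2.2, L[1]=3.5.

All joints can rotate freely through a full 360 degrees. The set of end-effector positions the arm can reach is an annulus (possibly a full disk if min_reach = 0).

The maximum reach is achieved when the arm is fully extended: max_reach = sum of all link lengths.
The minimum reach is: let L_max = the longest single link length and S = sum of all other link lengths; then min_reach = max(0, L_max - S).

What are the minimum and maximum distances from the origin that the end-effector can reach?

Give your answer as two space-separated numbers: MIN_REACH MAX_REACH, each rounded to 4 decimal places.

Answer: 1.3000 5.7000

Derivation:
Link lengths: [2.2, 3.5]
max_reach = 2.2 + 3.5 = 5.7
L_max = max([2.2, 3.5]) = 3.5
S (sum of others) = 5.7 - 3.5 = 2.2
min_reach = max(0, 3.5 - 2.2) = max(0, 1.3) = 1.3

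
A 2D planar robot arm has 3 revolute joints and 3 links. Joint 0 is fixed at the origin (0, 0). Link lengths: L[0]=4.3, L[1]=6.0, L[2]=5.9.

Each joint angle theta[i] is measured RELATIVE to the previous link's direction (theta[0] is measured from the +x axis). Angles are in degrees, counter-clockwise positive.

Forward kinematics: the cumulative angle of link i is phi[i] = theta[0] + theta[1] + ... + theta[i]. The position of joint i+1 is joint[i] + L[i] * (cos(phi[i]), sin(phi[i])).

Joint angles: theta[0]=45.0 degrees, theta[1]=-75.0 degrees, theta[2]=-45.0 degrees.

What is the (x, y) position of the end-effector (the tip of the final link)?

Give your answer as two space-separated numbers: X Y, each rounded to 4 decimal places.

Answer: 9.7637 -5.6584

Derivation:
joint[0] = (0.0000, 0.0000)  (base)
link 0: phi[0] = 45 = 45 deg
  cos(45 deg) = 0.7071, sin(45 deg) = 0.7071
  joint[1] = (0.0000, 0.0000) + 4.3 * (0.7071, 0.7071) = (0.0000 + 3.0406, 0.0000 + 3.0406) = (3.0406, 3.0406)
link 1: phi[1] = 45 + -75 = -30 deg
  cos(-30 deg) = 0.8660, sin(-30 deg) = -0.5000
  joint[2] = (3.0406, 3.0406) + 6 * (0.8660, -0.5000) = (3.0406 + 5.1962, 3.0406 + -3.0000) = (8.2367, 0.0406)
link 2: phi[2] = 45 + -75 + -45 = -75 deg
  cos(-75 deg) = 0.2588, sin(-75 deg) = -0.9659
  joint[3] = (8.2367, 0.0406) + 5.9 * (0.2588, -0.9659) = (8.2367 + 1.5270, 0.0406 + -5.6990) = (9.7637, -5.6584)
End effector: (9.7637, -5.6584)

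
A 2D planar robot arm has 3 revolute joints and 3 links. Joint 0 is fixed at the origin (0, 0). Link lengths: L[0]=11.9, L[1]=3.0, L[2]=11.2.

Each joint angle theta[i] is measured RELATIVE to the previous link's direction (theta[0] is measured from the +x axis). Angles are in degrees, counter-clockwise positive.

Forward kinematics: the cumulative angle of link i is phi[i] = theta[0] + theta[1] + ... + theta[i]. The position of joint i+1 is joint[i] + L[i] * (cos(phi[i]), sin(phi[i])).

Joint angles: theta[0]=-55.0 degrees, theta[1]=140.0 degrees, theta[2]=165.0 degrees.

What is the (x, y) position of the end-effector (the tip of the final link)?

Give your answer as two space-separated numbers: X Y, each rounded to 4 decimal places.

Answer: 3.2564 -17.2839

Derivation:
joint[0] = (0.0000, 0.0000)  (base)
link 0: phi[0] = -55 = -55 deg
  cos(-55 deg) = 0.5736, sin(-55 deg) = -0.8192
  joint[1] = (0.0000, 0.0000) + 11.9 * (0.5736, -0.8192) = (0.0000 + 6.8256, 0.0000 + -9.7479) = (6.8256, -9.7479)
link 1: phi[1] = -55 + 140 = 85 deg
  cos(85 deg) = 0.0872, sin(85 deg) = 0.9962
  joint[2] = (6.8256, -9.7479) + 3 * (0.0872, 0.9962) = (6.8256 + 0.2615, -9.7479 + 2.9886) = (7.0870, -6.7593)
link 2: phi[2] = -55 + 140 + 165 = 250 deg
  cos(250 deg) = -0.3420, sin(250 deg) = -0.9397
  joint[3] = (7.0870, -6.7593) + 11.2 * (-0.3420, -0.9397) = (7.0870 + -3.8306, -6.7593 + -10.5246) = (3.2564, -17.2839)
End effector: (3.2564, -17.2839)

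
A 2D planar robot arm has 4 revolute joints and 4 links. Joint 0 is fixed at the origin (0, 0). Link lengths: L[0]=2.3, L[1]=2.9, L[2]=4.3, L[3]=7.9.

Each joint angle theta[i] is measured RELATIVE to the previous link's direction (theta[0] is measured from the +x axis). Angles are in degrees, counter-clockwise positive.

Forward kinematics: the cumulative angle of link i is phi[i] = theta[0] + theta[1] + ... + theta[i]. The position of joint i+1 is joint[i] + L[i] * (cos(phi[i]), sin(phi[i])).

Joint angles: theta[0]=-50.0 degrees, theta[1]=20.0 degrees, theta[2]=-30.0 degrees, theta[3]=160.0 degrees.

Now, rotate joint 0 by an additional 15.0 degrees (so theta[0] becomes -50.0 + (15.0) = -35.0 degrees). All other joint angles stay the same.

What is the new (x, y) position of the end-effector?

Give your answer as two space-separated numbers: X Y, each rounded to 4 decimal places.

joint[0] = (0.0000, 0.0000)  (base)
link 0: phi[0] = -35 = -35 deg
  cos(-35 deg) = 0.8192, sin(-35 deg) = -0.5736
  joint[1] = (0.0000, 0.0000) + 2.3 * (0.8192, -0.5736) = (0.0000 + 1.8840, 0.0000 + -1.3192) = (1.8840, -1.3192)
link 1: phi[1] = -35 + 20 = -15 deg
  cos(-15 deg) = 0.9659, sin(-15 deg) = -0.2588
  joint[2] = (1.8840, -1.3192) + 2.9 * (0.9659, -0.2588) = (1.8840 + 2.8012, -1.3192 + -0.7506) = (4.6852, -2.0698)
link 2: phi[2] = -35 + 20 + -30 = -45 deg
  cos(-45 deg) = 0.7071, sin(-45 deg) = -0.7071
  joint[3] = (4.6852, -2.0698) + 4.3 * (0.7071, -0.7071) = (4.6852 + 3.0406, -2.0698 + -3.0406) = (7.7258, -5.1104)
link 3: phi[3] = -35 + 20 + -30 + 160 = 115 deg
  cos(115 deg) = -0.4226, sin(115 deg) = 0.9063
  joint[4] = (7.7258, -5.1104) + 7.9 * (-0.4226, 0.9063) = (7.7258 + -3.3387, -5.1104 + 7.1598) = (4.3871, 2.0495)
End effector: (4.3871, 2.0495)

Answer: 4.3871 2.0495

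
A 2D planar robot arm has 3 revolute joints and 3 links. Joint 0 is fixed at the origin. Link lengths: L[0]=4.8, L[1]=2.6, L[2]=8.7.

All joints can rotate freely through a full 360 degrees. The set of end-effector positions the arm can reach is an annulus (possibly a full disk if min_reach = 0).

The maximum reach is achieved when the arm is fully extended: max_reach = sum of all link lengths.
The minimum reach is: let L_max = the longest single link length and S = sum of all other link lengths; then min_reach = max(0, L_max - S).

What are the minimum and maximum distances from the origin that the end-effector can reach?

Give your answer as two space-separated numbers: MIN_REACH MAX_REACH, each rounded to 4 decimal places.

Link lengths: [4.8, 2.6, 8.7]
max_reach = 4.8 + 2.6 + 8.7 = 16.1
L_max = max([4.8, 2.6, 8.7]) = 8.7
S (sum of others) = 16.1 - 8.7 = 7.4
min_reach = max(0, 8.7 - 7.4) = max(0, 1.3) = 1.3

Answer: 1.3000 16.1000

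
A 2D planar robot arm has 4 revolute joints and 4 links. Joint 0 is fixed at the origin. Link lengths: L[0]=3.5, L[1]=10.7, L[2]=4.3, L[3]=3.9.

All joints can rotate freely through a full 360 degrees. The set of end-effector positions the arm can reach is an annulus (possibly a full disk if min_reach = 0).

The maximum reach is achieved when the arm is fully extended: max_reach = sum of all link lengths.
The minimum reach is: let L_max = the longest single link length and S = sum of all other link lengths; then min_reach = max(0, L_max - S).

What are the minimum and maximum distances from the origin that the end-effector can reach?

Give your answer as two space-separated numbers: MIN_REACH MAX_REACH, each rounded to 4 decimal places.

Answer: 0.0000 22.4000

Derivation:
Link lengths: [3.5, 10.7, 4.3, 3.9]
max_reach = 3.5 + 10.7 + 4.3 + 3.9 = 22.4
L_max = max([3.5, 10.7, 4.3, 3.9]) = 10.7
S (sum of others) = 22.4 - 10.7 = 11.7
min_reach = max(0, 10.7 - 11.7) = max(0, -1) = 0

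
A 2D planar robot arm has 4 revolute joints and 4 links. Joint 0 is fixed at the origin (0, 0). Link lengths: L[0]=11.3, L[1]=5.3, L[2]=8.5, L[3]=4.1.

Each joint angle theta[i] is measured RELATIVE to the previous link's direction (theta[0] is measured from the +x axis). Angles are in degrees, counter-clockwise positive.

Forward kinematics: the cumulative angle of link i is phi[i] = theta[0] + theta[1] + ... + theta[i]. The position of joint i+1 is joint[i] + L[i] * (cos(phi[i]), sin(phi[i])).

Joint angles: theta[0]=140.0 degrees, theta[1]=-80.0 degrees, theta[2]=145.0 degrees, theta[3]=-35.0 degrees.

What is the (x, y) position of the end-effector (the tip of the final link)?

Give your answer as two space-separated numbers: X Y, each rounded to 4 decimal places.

joint[0] = (0.0000, 0.0000)  (base)
link 0: phi[0] = 140 = 140 deg
  cos(140 deg) = -0.7660, sin(140 deg) = 0.6428
  joint[1] = (0.0000, 0.0000) + 11.3 * (-0.7660, 0.6428) = (0.0000 + -8.6563, 0.0000 + 7.2635) = (-8.6563, 7.2635)
link 1: phi[1] = 140 + -80 = 60 deg
  cos(60 deg) = 0.5000, sin(60 deg) = 0.8660
  joint[2] = (-8.6563, 7.2635) + 5.3 * (0.5000, 0.8660) = (-8.6563 + 2.6500, 7.2635 + 4.5899) = (-6.0063, 11.8534)
link 2: phi[2] = 140 + -80 + 145 = 205 deg
  cos(205 deg) = -0.9063, sin(205 deg) = -0.4226
  joint[3] = (-6.0063, 11.8534) + 8.5 * (-0.9063, -0.4226) = (-6.0063 + -7.7036, 11.8534 + -3.5923) = (-13.7099, 8.2612)
link 3: phi[3] = 140 + -80 + 145 + -35 = 170 deg
  cos(170 deg) = -0.9848, sin(170 deg) = 0.1736
  joint[4] = (-13.7099, 8.2612) + 4.1 * (-0.9848, 0.1736) = (-13.7099 + -4.0377, 8.2612 + 0.7120) = (-17.7476, 8.9731)
End effector: (-17.7476, 8.9731)

Answer: -17.7476 8.9731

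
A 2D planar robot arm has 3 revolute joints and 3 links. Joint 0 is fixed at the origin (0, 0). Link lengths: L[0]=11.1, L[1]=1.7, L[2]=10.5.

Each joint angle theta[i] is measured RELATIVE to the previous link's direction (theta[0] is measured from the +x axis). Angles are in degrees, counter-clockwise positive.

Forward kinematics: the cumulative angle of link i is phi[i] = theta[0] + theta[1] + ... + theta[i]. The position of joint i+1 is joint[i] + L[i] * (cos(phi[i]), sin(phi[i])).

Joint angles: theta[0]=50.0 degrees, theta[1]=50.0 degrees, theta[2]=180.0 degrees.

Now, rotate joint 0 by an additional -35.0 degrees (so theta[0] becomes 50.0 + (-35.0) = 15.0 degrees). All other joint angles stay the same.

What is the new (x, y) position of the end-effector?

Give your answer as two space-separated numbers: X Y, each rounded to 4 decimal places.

Answer: 7.0027 -5.1026

Derivation:
joint[0] = (0.0000, 0.0000)  (base)
link 0: phi[0] = 15 = 15 deg
  cos(15 deg) = 0.9659, sin(15 deg) = 0.2588
  joint[1] = (0.0000, 0.0000) + 11.1 * (0.9659, 0.2588) = (0.0000 + 10.7218, 0.0000 + 2.8729) = (10.7218, 2.8729)
link 1: phi[1] = 15 + 50 = 65 deg
  cos(65 deg) = 0.4226, sin(65 deg) = 0.9063
  joint[2] = (10.7218, 2.8729) + 1.7 * (0.4226, 0.9063) = (10.7218 + 0.7185, 2.8729 + 1.5407) = (11.4402, 4.4136)
link 2: phi[2] = 15 + 50 + 180 = 245 deg
  cos(245 deg) = -0.4226, sin(245 deg) = -0.9063
  joint[3] = (11.4402, 4.4136) + 10.5 * (-0.4226, -0.9063) = (11.4402 + -4.4375, 4.4136 + -9.5162) = (7.0027, -5.1026)
End effector: (7.0027, -5.1026)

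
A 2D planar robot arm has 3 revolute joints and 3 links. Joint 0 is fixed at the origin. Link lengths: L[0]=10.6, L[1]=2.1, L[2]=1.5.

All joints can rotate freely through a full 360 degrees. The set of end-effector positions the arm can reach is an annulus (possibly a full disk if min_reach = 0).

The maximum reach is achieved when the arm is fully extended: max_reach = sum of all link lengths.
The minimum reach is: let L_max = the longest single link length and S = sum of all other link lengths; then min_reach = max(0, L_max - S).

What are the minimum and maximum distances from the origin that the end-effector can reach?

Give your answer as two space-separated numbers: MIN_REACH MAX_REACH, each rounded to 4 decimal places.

Answer: 7.0000 14.2000

Derivation:
Link lengths: [10.6, 2.1, 1.5]
max_reach = 10.6 + 2.1 + 1.5 = 14.2
L_max = max([10.6, 2.1, 1.5]) = 10.6
S (sum of others) = 14.2 - 10.6 = 3.6
min_reach = max(0, 10.6 - 3.6) = max(0, 7) = 7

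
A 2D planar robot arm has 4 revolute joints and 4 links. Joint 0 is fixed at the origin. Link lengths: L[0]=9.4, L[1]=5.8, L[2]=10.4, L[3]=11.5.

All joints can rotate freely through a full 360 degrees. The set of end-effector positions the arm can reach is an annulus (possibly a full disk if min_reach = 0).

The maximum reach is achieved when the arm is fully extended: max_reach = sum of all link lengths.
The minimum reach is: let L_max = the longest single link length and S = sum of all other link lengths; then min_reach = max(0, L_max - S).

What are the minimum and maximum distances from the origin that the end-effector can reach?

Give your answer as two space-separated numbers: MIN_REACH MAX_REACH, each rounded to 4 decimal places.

Answer: 0.0000 37.1000

Derivation:
Link lengths: [9.4, 5.8, 10.4, 11.5]
max_reach = 9.4 + 5.8 + 10.4 + 11.5 = 37.1
L_max = max([9.4, 5.8, 10.4, 11.5]) = 11.5
S (sum of others) = 37.1 - 11.5 = 25.6
min_reach = max(0, 11.5 - 25.6) = max(0, -14.1) = 0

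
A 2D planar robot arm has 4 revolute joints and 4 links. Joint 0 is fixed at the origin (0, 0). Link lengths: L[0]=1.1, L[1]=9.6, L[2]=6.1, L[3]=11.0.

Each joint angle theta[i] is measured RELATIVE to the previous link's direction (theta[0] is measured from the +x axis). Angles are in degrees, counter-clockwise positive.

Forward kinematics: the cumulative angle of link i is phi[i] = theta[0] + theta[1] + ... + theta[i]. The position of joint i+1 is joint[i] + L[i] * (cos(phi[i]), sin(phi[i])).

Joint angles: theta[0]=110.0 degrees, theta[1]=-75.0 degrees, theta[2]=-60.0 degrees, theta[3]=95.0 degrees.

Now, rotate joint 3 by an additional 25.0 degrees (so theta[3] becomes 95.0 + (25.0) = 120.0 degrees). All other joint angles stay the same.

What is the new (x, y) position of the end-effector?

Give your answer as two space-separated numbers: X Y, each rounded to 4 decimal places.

Answer: 12.0574 14.9202

Derivation:
joint[0] = (0.0000, 0.0000)  (base)
link 0: phi[0] = 110 = 110 deg
  cos(110 deg) = -0.3420, sin(110 deg) = 0.9397
  joint[1] = (0.0000, 0.0000) + 1.1 * (-0.3420, 0.9397) = (0.0000 + -0.3762, 0.0000 + 1.0337) = (-0.3762, 1.0337)
link 1: phi[1] = 110 + -75 = 35 deg
  cos(35 deg) = 0.8192, sin(35 deg) = 0.5736
  joint[2] = (-0.3762, 1.0337) + 9.6 * (0.8192, 0.5736) = (-0.3762 + 7.8639, 1.0337 + 5.5063) = (7.4876, 6.5400)
link 2: phi[2] = 110 + -75 + -60 = -25 deg
  cos(-25 deg) = 0.9063, sin(-25 deg) = -0.4226
  joint[3] = (7.4876, 6.5400) + 6.1 * (0.9063, -0.4226) = (7.4876 + 5.5285, 6.5400 + -2.5780) = (13.0161, 3.9620)
link 3: phi[3] = 110 + -75 + -60 + 120 = 95 deg
  cos(95 deg) = -0.0872, sin(95 deg) = 0.9962
  joint[4] = (13.0161, 3.9620) + 11 * (-0.0872, 0.9962) = (13.0161 + -0.9587, 3.9620 + 10.9581) = (12.0574, 14.9202)
End effector: (12.0574, 14.9202)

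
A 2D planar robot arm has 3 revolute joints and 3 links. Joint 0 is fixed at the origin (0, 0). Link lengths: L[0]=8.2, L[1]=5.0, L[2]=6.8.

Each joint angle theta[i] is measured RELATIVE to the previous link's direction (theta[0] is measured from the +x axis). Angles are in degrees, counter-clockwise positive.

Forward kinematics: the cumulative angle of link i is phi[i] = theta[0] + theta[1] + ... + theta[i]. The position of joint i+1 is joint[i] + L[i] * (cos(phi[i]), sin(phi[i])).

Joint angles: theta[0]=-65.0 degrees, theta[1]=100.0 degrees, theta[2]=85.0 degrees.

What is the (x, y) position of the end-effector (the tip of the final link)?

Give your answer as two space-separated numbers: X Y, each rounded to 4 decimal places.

Answer: 4.1612 1.3251

Derivation:
joint[0] = (0.0000, 0.0000)  (base)
link 0: phi[0] = -65 = -65 deg
  cos(-65 deg) = 0.4226, sin(-65 deg) = -0.9063
  joint[1] = (0.0000, 0.0000) + 8.2 * (0.4226, -0.9063) = (0.0000 + 3.4655, 0.0000 + -7.4317) = (3.4655, -7.4317)
link 1: phi[1] = -65 + 100 = 35 deg
  cos(35 deg) = 0.8192, sin(35 deg) = 0.5736
  joint[2] = (3.4655, -7.4317) + 5 * (0.8192, 0.5736) = (3.4655 + 4.0958, -7.4317 + 2.8679) = (7.5612, -4.5638)
link 2: phi[2] = -65 + 100 + 85 = 120 deg
  cos(120 deg) = -0.5000, sin(120 deg) = 0.8660
  joint[3] = (7.5612, -4.5638) + 6.8 * (-0.5000, 0.8660) = (7.5612 + -3.4000, -4.5638 + 5.8890) = (4.1612, 1.3251)
End effector: (4.1612, 1.3251)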